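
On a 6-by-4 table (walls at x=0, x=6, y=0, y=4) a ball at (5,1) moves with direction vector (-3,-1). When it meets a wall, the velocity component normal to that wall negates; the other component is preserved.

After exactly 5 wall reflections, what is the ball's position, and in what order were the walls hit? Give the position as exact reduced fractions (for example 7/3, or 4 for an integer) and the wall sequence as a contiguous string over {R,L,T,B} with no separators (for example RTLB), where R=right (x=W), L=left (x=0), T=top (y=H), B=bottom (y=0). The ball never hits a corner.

Final position: (0,10/3)
Wall sequence: BLRTL

1. t=1 → B at (2,0); v=(-3,1)
2. t=2/3 → L at (0,2/3); v=(3,1)
3. t=2 → R at (6,8/3); v=(-3,1)
4. t=4/3 → T at (2,4); v=(-3,-1)
5. t=2/3 → L at (0,10/3); v=(3,-1)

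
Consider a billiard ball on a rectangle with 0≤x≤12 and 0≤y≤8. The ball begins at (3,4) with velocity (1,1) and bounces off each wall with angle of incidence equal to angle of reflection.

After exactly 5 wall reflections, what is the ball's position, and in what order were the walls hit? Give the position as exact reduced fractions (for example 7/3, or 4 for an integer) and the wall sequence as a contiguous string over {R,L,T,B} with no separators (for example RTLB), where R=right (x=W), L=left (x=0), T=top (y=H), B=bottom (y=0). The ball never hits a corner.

Final position: (0,7)
Wall sequence: TRBTL

1. t=4 → T at (7,8); v=(1,-1)
2. t=5 → R at (12,3); v=(-1,-1)
3. t=3 → B at (9,0); v=(-1,1)
4. t=8 → T at (1,8); v=(-1,-1)
5. t=1 → L at (0,7); v=(1,-1)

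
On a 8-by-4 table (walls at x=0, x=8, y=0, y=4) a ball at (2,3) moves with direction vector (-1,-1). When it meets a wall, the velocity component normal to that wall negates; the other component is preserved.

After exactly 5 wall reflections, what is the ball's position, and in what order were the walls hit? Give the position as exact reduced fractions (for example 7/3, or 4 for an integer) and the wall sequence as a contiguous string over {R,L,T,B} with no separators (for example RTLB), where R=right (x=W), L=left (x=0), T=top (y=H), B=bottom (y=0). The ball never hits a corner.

1. t=2 → L at (0,1); v=(1,-1)
2. t=1 → B at (1,0); v=(1,1)
3. t=4 → T at (5,4); v=(1,-1)
4. t=3 → R at (8,1); v=(-1,-1)
5. t=1 → B at (7,0); v=(-1,1)

Final position: (7,0)
Wall sequence: LBTRB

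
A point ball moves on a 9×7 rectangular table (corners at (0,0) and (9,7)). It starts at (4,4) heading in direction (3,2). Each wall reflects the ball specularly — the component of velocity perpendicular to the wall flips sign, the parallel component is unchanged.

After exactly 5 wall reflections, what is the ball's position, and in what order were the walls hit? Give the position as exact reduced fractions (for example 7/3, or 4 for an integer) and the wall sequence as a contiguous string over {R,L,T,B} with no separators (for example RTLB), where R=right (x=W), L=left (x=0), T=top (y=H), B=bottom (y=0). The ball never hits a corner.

Final position: (9,16/3)
Wall sequence: TRLBR

1. t=3/2 → T at (17/2,7); v=(3,-2)
2. t=1/6 → R at (9,20/3); v=(-3,-2)
3. t=3 → L at (0,2/3); v=(3,-2)
4. t=1/3 → B at (1,0); v=(3,2)
5. t=8/3 → R at (9,16/3); v=(-3,2)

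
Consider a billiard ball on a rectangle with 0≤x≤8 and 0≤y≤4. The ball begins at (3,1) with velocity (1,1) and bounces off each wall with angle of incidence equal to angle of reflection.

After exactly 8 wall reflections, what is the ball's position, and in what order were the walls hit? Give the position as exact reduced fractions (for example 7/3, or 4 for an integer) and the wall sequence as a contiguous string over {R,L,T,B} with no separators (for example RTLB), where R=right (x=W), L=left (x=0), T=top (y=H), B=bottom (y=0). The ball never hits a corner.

Final position: (8,2)
Wall sequence: TRBTLBTR

1. t=3 → T at (6,4); v=(1,-1)
2. t=2 → R at (8,2); v=(-1,-1)
3. t=2 → B at (6,0); v=(-1,1)
4. t=4 → T at (2,4); v=(-1,-1)
5. t=2 → L at (0,2); v=(1,-1)
6. t=2 → B at (2,0); v=(1,1)
7. t=4 → T at (6,4); v=(1,-1)
8. t=2 → R at (8,2); v=(-1,-1)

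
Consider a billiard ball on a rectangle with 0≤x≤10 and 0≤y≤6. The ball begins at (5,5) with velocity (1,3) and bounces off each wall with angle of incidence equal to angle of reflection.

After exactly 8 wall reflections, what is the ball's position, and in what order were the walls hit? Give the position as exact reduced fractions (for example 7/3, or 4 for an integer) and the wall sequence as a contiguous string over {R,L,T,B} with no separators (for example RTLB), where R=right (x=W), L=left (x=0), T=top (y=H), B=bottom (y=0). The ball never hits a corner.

Final position: (8/3,6)
Wall sequence: TBTRBTBT

1. t=1/3 → T at (16/3,6); v=(1,-3)
2. t=2 → B at (22/3,0); v=(1,3)
3. t=2 → T at (28/3,6); v=(1,-3)
4. t=2/3 → R at (10,4); v=(-1,-3)
5. t=4/3 → B at (26/3,0); v=(-1,3)
6. t=2 → T at (20/3,6); v=(-1,-3)
7. t=2 → B at (14/3,0); v=(-1,3)
8. t=2 → T at (8/3,6); v=(-1,-3)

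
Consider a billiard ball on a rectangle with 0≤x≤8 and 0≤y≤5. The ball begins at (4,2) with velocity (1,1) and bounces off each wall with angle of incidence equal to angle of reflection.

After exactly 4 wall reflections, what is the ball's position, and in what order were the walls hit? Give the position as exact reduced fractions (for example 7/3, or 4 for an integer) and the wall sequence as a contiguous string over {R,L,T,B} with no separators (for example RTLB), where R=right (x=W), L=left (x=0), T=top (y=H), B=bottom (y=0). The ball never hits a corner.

Final position: (0,4)
Wall sequence: TRBL

1. t=3 → T at (7,5); v=(1,-1)
2. t=1 → R at (8,4); v=(-1,-1)
3. t=4 → B at (4,0); v=(-1,1)
4. t=4 → L at (0,4); v=(1,1)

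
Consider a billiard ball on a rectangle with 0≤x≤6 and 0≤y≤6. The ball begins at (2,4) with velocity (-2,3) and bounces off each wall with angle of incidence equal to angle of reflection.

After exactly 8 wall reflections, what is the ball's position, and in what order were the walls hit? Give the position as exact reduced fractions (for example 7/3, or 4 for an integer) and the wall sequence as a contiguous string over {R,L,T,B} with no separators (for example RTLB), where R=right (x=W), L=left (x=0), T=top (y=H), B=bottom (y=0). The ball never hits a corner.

Final position: (10/3,6)
Wall sequence: TLBRTBLT

1. t=2/3 → T at (2/3,6); v=(-2,-3)
2. t=1/3 → L at (0,5); v=(2,-3)
3. t=5/3 → B at (10/3,0); v=(2,3)
4. t=4/3 → R at (6,4); v=(-2,3)
5. t=2/3 → T at (14/3,6); v=(-2,-3)
6. t=2 → B at (2/3,0); v=(-2,3)
7. t=1/3 → L at (0,1); v=(2,3)
8. t=5/3 → T at (10/3,6); v=(2,-3)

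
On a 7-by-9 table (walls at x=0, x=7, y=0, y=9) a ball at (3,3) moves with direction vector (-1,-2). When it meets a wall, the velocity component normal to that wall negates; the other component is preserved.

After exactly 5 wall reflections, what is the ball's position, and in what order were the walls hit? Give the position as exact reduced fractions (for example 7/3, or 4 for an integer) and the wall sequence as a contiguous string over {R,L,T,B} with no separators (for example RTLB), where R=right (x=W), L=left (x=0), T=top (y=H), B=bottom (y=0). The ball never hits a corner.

Final position: (13/2,0)
Wall sequence: BLTRB

1. t=3/2 → B at (3/2,0); v=(-1,2)
2. t=3/2 → L at (0,3); v=(1,2)
3. t=3 → T at (3,9); v=(1,-2)
4. t=4 → R at (7,1); v=(-1,-2)
5. t=1/2 → B at (13/2,0); v=(-1,2)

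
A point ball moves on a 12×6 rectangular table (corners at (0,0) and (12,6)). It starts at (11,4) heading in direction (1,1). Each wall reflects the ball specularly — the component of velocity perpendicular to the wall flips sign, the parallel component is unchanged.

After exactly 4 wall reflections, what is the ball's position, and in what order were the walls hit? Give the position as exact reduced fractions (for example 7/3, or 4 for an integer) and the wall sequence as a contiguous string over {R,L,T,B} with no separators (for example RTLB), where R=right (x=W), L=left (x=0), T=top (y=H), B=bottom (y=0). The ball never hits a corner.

1. t=1 → R at (12,5); v=(-1,1)
2. t=1 → T at (11,6); v=(-1,-1)
3. t=6 → B at (5,0); v=(-1,1)
4. t=5 → L at (0,5); v=(1,1)

Final position: (0,5)
Wall sequence: RTBL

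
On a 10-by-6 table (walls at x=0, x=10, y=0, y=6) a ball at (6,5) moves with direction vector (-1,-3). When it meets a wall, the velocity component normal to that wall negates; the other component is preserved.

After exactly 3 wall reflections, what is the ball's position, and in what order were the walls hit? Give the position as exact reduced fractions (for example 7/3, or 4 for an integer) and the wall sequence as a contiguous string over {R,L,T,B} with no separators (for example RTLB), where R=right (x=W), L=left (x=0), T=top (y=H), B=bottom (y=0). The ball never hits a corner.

Final position: (1/3,0)
Wall sequence: BTB

1. t=5/3 → B at (13/3,0); v=(-1,3)
2. t=2 → T at (7/3,6); v=(-1,-3)
3. t=2 → B at (1/3,0); v=(-1,3)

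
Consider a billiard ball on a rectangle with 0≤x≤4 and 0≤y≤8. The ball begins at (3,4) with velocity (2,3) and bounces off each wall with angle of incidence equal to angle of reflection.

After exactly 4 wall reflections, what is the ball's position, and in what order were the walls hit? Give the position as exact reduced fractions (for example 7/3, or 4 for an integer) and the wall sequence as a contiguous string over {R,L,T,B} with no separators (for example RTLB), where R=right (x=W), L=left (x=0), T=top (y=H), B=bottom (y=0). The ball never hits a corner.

1. t=1/2 → R at (4,11/2); v=(-2,3)
2. t=5/6 → T at (7/3,8); v=(-2,-3)
3. t=7/6 → L at (0,9/2); v=(2,-3)
4. t=3/2 → B at (3,0); v=(2,3)

Final position: (3,0)
Wall sequence: RTLB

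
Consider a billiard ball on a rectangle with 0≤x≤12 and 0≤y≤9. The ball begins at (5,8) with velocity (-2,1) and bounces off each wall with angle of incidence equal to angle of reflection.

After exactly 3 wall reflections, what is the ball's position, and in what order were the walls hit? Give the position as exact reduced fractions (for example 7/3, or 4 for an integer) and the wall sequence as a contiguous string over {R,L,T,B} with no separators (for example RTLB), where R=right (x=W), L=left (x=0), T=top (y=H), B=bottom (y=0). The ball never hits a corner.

Final position: (12,3/2)
Wall sequence: TLR

1. t=1 → T at (3,9); v=(-2,-1)
2. t=3/2 → L at (0,15/2); v=(2,-1)
3. t=6 → R at (12,3/2); v=(-2,-1)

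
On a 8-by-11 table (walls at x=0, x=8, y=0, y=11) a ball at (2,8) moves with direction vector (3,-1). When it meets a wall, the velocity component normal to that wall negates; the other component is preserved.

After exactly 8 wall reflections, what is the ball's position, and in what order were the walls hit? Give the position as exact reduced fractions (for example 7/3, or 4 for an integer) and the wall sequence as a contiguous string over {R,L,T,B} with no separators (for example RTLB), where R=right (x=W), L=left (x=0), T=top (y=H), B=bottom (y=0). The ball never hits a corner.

1. t=2 → R at (8,6); v=(-3,-1)
2. t=8/3 → L at (0,10/3); v=(3,-1)
3. t=8/3 → R at (8,2/3); v=(-3,-1)
4. t=2/3 → B at (6,0); v=(-3,1)
5. t=2 → L at (0,2); v=(3,1)
6. t=8/3 → R at (8,14/3); v=(-3,1)
7. t=8/3 → L at (0,22/3); v=(3,1)
8. t=8/3 → R at (8,10); v=(-3,1)

Final position: (8,10)
Wall sequence: RLRBLRLR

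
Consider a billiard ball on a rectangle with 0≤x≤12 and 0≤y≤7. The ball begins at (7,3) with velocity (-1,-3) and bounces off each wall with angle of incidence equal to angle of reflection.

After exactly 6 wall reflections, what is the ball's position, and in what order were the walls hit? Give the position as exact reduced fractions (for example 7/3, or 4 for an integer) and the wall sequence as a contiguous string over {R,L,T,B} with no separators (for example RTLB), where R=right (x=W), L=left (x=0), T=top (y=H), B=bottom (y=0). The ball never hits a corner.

Final position: (10/3,0)
Wall sequence: BTBLTB

1. t=1 → B at (6,0); v=(-1,3)
2. t=7/3 → T at (11/3,7); v=(-1,-3)
3. t=7/3 → B at (4/3,0); v=(-1,3)
4. t=4/3 → L at (0,4); v=(1,3)
5. t=1 → T at (1,7); v=(1,-3)
6. t=7/3 → B at (10/3,0); v=(1,3)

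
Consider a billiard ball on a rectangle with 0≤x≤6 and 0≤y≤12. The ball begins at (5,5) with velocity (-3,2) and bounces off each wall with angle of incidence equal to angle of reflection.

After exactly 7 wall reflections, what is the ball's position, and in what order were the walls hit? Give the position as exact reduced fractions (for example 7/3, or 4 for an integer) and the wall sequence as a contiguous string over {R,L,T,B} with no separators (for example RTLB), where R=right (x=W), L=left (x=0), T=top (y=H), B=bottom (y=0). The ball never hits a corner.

Final position: (0,1/3)
Wall sequence: LTRLRBL

1. t=5/3 → L at (0,25/3); v=(3,2)
2. t=11/6 → T at (11/2,12); v=(3,-2)
3. t=1/6 → R at (6,35/3); v=(-3,-2)
4. t=2 → L at (0,23/3); v=(3,-2)
5. t=2 → R at (6,11/3); v=(-3,-2)
6. t=11/6 → B at (1/2,0); v=(-3,2)
7. t=1/6 → L at (0,1/3); v=(3,2)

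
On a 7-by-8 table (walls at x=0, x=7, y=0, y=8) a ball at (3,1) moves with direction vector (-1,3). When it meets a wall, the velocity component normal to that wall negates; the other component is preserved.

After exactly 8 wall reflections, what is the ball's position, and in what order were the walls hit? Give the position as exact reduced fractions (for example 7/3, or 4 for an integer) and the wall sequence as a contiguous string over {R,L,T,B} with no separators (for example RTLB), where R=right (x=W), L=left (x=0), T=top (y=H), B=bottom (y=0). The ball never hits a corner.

Final position: (4/3,0)
Wall sequence: TLBTRBTB

1. t=7/3 → T at (2/3,8); v=(-1,-3)
2. t=2/3 → L at (0,6); v=(1,-3)
3. t=2 → B at (2,0); v=(1,3)
4. t=8/3 → T at (14/3,8); v=(1,-3)
5. t=7/3 → R at (7,1); v=(-1,-3)
6. t=1/3 → B at (20/3,0); v=(-1,3)
7. t=8/3 → T at (4,8); v=(-1,-3)
8. t=8/3 → B at (4/3,0); v=(-1,3)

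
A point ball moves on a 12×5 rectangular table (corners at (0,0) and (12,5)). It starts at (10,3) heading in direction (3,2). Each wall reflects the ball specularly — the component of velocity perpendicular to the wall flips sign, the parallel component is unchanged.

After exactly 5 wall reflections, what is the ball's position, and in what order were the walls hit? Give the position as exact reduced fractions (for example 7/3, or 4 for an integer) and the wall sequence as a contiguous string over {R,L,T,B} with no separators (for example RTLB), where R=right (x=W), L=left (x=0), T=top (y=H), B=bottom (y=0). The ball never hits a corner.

1. t=2/3 → R at (12,13/3); v=(-3,2)
2. t=1/3 → T at (11,5); v=(-3,-2)
3. t=5/2 → B at (7/2,0); v=(-3,2)
4. t=7/6 → L at (0,7/3); v=(3,2)
5. t=4/3 → T at (4,5); v=(3,-2)

Final position: (4,5)
Wall sequence: RTBLT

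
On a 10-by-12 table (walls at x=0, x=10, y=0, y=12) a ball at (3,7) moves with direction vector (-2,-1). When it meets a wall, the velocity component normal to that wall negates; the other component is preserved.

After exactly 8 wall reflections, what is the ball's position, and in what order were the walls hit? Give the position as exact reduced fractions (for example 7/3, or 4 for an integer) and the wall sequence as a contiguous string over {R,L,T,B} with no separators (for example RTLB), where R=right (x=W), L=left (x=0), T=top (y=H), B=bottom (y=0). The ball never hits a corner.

1. t=3/2 → L at (0,11/2); v=(2,-1)
2. t=5 → R at (10,1/2); v=(-2,-1)
3. t=1/2 → B at (9,0); v=(-2,1)
4. t=9/2 → L at (0,9/2); v=(2,1)
5. t=5 → R at (10,19/2); v=(-2,1)
6. t=5/2 → T at (5,12); v=(-2,-1)
7. t=5/2 → L at (0,19/2); v=(2,-1)
8. t=5 → R at (10,9/2); v=(-2,-1)

Final position: (10,9/2)
Wall sequence: LRBLRTLR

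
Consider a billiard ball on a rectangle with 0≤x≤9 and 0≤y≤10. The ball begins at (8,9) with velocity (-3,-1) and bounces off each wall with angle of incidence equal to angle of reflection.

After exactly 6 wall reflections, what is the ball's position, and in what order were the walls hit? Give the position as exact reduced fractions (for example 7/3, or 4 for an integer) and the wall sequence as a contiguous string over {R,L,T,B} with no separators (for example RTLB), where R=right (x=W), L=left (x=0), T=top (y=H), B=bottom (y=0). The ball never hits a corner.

Final position: (0,17/3)
Wall sequence: LRLBRL

1. t=8/3 → L at (0,19/3); v=(3,-1)
2. t=3 → R at (9,10/3); v=(-3,-1)
3. t=3 → L at (0,1/3); v=(3,-1)
4. t=1/3 → B at (1,0); v=(3,1)
5. t=8/3 → R at (9,8/3); v=(-3,1)
6. t=3 → L at (0,17/3); v=(3,1)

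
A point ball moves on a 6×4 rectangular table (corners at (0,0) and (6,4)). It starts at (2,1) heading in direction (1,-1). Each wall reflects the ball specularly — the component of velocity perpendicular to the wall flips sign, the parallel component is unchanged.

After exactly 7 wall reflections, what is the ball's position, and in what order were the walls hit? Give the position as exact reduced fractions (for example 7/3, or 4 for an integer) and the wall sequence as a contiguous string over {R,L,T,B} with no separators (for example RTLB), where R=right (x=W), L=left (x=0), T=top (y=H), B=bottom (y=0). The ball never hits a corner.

Final position: (6,1)
Wall sequence: BRTBLTR

1. t=1 → B at (3,0); v=(1,1)
2. t=3 → R at (6,3); v=(-1,1)
3. t=1 → T at (5,4); v=(-1,-1)
4. t=4 → B at (1,0); v=(-1,1)
5. t=1 → L at (0,1); v=(1,1)
6. t=3 → T at (3,4); v=(1,-1)
7. t=3 → R at (6,1); v=(-1,-1)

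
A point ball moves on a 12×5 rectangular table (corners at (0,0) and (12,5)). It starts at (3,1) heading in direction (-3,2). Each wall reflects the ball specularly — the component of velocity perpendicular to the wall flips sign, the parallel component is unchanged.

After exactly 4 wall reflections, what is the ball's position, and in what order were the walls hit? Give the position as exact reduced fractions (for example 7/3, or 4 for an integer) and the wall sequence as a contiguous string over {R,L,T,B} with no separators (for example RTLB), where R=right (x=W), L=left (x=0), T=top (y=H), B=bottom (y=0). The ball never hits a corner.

1. t=1 → L at (0,3); v=(3,2)
2. t=1 → T at (3,5); v=(3,-2)
3. t=5/2 → B at (21/2,0); v=(3,2)
4. t=1/2 → R at (12,1); v=(-3,2)

Final position: (12,1)
Wall sequence: LTBR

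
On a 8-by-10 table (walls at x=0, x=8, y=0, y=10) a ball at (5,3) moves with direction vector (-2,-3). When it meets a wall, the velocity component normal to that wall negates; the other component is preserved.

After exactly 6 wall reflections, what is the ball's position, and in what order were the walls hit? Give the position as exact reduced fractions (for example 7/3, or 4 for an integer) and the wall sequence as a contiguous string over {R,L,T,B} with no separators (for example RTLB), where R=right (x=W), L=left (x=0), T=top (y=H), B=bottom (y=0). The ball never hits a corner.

Final position: (0,17/2)
Wall sequence: BLTRBL

1. t=1 → B at (3,0); v=(-2,3)
2. t=3/2 → L at (0,9/2); v=(2,3)
3. t=11/6 → T at (11/3,10); v=(2,-3)
4. t=13/6 → R at (8,7/2); v=(-2,-3)
5. t=7/6 → B at (17/3,0); v=(-2,3)
6. t=17/6 → L at (0,17/2); v=(2,3)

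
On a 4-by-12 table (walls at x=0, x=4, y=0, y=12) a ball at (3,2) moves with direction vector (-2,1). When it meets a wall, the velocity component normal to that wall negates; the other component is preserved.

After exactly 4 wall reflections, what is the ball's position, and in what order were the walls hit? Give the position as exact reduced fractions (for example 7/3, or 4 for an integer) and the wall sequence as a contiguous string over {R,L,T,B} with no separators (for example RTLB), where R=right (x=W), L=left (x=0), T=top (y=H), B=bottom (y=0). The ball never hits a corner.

Final position: (4,19/2)
Wall sequence: LRLR

1. t=3/2 → L at (0,7/2); v=(2,1)
2. t=2 → R at (4,11/2); v=(-2,1)
3. t=2 → L at (0,15/2); v=(2,1)
4. t=2 → R at (4,19/2); v=(-2,1)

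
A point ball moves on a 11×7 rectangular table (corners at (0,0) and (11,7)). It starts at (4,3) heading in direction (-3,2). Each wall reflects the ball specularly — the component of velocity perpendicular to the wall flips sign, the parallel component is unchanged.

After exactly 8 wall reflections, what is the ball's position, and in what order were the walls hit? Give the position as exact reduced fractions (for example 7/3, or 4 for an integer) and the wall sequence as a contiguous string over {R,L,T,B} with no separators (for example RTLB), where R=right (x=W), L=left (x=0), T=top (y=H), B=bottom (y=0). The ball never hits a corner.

1. t=4/3 → L at (0,17/3); v=(3,2)
2. t=2/3 → T at (2,7); v=(3,-2)
3. t=3 → R at (11,1); v=(-3,-2)
4. t=1/2 → B at (19/2,0); v=(-3,2)
5. t=19/6 → L at (0,19/3); v=(3,2)
6. t=1/3 → T at (1,7); v=(3,-2)
7. t=10/3 → R at (11,1/3); v=(-3,-2)
8. t=1/6 → B at (21/2,0); v=(-3,2)

Final position: (21/2,0)
Wall sequence: LTRBLTRB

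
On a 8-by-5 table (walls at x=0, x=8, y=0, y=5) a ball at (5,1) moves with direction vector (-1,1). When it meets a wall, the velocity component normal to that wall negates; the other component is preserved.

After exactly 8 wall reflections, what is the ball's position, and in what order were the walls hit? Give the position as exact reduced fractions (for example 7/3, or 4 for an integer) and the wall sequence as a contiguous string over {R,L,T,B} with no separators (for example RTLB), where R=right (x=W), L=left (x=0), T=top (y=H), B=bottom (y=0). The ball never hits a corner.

Final position: (3,5)
Wall sequence: TLBRTBLT

1. t=4 → T at (1,5); v=(-1,-1)
2. t=1 → L at (0,4); v=(1,-1)
3. t=4 → B at (4,0); v=(1,1)
4. t=4 → R at (8,4); v=(-1,1)
5. t=1 → T at (7,5); v=(-1,-1)
6. t=5 → B at (2,0); v=(-1,1)
7. t=2 → L at (0,2); v=(1,1)
8. t=3 → T at (3,5); v=(1,-1)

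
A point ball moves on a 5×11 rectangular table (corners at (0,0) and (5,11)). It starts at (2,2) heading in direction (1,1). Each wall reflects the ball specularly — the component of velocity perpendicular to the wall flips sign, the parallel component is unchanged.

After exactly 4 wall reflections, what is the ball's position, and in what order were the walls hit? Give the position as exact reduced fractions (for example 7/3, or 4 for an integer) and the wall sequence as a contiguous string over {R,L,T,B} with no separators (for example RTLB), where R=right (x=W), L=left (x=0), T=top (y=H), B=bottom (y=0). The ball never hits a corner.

Final position: (5,7)
Wall sequence: RLTR

1. t=3 → R at (5,5); v=(-1,1)
2. t=5 → L at (0,10); v=(1,1)
3. t=1 → T at (1,11); v=(1,-1)
4. t=4 → R at (5,7); v=(-1,-1)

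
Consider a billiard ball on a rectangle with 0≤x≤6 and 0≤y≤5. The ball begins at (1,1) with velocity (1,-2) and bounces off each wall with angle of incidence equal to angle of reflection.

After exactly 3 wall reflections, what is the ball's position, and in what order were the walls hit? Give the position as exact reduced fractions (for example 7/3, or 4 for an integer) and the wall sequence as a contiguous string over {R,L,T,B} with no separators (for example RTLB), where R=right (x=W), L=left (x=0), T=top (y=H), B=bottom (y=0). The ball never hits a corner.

Final position: (6,1)
Wall sequence: BTR

1. t=1/2 → B at (3/2,0); v=(1,2)
2. t=5/2 → T at (4,5); v=(1,-2)
3. t=2 → R at (6,1); v=(-1,-2)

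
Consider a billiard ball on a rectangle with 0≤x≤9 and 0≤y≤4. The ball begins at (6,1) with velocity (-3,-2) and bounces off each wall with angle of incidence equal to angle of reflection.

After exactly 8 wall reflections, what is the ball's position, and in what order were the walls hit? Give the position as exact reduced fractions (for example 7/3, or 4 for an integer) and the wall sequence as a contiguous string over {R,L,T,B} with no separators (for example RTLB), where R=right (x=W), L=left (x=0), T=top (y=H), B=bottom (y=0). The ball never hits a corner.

1. t=1/2 → B at (9/2,0); v=(-3,2)
2. t=3/2 → L at (0,3); v=(3,2)
3. t=1/2 → T at (3/2,4); v=(3,-2)
4. t=2 → B at (15/2,0); v=(3,2)
5. t=1/2 → R at (9,1); v=(-3,2)
6. t=3/2 → T at (9/2,4); v=(-3,-2)
7. t=3/2 → L at (0,1); v=(3,-2)
8. t=1/2 → B at (3/2,0); v=(3,2)

Final position: (3/2,0)
Wall sequence: BLTBRTLB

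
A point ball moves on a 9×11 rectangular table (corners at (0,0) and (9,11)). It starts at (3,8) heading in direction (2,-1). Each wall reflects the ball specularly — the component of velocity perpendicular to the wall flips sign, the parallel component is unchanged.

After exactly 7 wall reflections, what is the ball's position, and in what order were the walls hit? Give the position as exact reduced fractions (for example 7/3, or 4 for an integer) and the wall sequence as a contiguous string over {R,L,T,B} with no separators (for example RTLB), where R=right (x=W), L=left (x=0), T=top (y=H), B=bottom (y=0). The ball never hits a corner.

Final position: (9,9)
Wall sequence: RLBRLTR

1. t=3 → R at (9,5); v=(-2,-1)
2. t=9/2 → L at (0,1/2); v=(2,-1)
3. t=1/2 → B at (1,0); v=(2,1)
4. t=4 → R at (9,4); v=(-2,1)
5. t=9/2 → L at (0,17/2); v=(2,1)
6. t=5/2 → T at (5,11); v=(2,-1)
7. t=2 → R at (9,9); v=(-2,-1)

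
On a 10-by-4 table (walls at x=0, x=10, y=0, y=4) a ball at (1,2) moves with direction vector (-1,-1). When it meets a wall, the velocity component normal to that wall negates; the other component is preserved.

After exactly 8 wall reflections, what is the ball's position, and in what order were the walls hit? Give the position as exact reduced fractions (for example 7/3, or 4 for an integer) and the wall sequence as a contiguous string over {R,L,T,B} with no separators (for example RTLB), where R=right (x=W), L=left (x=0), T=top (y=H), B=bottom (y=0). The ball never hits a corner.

1. t=1 → L at (0,1); v=(1,-1)
2. t=1 → B at (1,0); v=(1,1)
3. t=4 → T at (5,4); v=(1,-1)
4. t=4 → B at (9,0); v=(1,1)
5. t=1 → R at (10,1); v=(-1,1)
6. t=3 → T at (7,4); v=(-1,-1)
7. t=4 → B at (3,0); v=(-1,1)
8. t=3 → L at (0,3); v=(1,1)

Final position: (0,3)
Wall sequence: LBTBRTBL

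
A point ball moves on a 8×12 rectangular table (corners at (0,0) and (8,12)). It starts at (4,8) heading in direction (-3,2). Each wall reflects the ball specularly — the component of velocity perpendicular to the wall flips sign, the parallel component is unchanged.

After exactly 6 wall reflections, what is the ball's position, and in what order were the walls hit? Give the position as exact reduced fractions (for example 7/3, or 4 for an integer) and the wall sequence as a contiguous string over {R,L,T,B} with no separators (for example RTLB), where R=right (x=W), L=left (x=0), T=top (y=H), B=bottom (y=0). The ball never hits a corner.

Final position: (8,8/3)
Wall sequence: LTRLBR

1. t=4/3 → L at (0,32/3); v=(3,2)
2. t=2/3 → T at (2,12); v=(3,-2)
3. t=2 → R at (8,8); v=(-3,-2)
4. t=8/3 → L at (0,8/3); v=(3,-2)
5. t=4/3 → B at (4,0); v=(3,2)
6. t=4/3 → R at (8,8/3); v=(-3,2)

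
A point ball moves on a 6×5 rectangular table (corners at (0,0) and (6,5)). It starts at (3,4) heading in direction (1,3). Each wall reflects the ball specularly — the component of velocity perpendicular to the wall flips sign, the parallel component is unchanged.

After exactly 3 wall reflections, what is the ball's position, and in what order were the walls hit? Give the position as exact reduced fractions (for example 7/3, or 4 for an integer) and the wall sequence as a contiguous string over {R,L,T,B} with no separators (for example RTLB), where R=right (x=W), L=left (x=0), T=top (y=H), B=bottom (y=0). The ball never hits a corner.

1. t=1/3 → T at (10/3,5); v=(1,-3)
2. t=5/3 → B at (5,0); v=(1,3)
3. t=1 → R at (6,3); v=(-1,3)

Final position: (6,3)
Wall sequence: TBR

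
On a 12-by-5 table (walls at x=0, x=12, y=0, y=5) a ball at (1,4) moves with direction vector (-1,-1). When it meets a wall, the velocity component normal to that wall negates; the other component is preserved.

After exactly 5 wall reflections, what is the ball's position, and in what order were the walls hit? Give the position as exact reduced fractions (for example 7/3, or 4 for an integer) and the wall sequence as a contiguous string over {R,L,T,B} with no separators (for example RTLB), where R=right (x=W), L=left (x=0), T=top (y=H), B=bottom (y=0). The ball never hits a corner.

Final position: (11,0)
Wall sequence: LBTRB

1. t=1 → L at (0,3); v=(1,-1)
2. t=3 → B at (3,0); v=(1,1)
3. t=5 → T at (8,5); v=(1,-1)
4. t=4 → R at (12,1); v=(-1,-1)
5. t=1 → B at (11,0); v=(-1,1)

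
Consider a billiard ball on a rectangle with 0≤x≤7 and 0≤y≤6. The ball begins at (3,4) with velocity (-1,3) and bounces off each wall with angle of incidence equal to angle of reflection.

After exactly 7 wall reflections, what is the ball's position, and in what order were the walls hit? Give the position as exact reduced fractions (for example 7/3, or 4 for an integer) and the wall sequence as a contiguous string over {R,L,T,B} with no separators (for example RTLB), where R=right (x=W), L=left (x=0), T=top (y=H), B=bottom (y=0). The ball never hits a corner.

Final position: (7,2)
Wall sequence: TBLTBTR

1. t=2/3 → T at (7/3,6); v=(-1,-3)
2. t=2 → B at (1/3,0); v=(-1,3)
3. t=1/3 → L at (0,1); v=(1,3)
4. t=5/3 → T at (5/3,6); v=(1,-3)
5. t=2 → B at (11/3,0); v=(1,3)
6. t=2 → T at (17/3,6); v=(1,-3)
7. t=4/3 → R at (7,2); v=(-1,-3)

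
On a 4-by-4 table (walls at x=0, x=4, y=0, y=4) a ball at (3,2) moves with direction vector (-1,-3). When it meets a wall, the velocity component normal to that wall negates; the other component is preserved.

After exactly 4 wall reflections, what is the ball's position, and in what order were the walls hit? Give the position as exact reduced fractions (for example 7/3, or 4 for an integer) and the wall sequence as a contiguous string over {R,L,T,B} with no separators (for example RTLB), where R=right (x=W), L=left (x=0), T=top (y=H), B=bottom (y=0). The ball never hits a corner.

Final position: (1/3,0)
Wall sequence: BTLB

1. t=2/3 → B at (7/3,0); v=(-1,3)
2. t=4/3 → T at (1,4); v=(-1,-3)
3. t=1 → L at (0,1); v=(1,-3)
4. t=1/3 → B at (1/3,0); v=(1,3)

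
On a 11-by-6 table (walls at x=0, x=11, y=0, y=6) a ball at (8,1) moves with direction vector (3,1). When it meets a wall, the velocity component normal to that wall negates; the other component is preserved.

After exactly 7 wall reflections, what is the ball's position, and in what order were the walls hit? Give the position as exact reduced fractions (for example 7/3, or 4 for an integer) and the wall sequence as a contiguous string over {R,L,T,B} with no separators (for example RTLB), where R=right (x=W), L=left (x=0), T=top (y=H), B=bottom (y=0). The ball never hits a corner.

1. t=1 → R at (11,2); v=(-3,1)
2. t=11/3 → L at (0,17/3); v=(3,1)
3. t=1/3 → T at (1,6); v=(3,-1)
4. t=10/3 → R at (11,8/3); v=(-3,-1)
5. t=8/3 → B at (3,0); v=(-3,1)
6. t=1 → L at (0,1); v=(3,1)
7. t=11/3 → R at (11,14/3); v=(-3,1)

Final position: (11,14/3)
Wall sequence: RLTRBLR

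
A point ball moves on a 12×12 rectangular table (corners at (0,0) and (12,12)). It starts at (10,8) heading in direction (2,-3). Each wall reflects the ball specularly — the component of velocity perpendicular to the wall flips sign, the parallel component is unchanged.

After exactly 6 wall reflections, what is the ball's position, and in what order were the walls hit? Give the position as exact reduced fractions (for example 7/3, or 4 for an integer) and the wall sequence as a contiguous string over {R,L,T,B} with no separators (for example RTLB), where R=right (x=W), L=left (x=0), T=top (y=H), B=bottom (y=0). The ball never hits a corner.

1. t=1 → R at (12,5); v=(-2,-3)
2. t=5/3 → B at (26/3,0); v=(-2,3)
3. t=4 → T at (2/3,12); v=(-2,-3)
4. t=1/3 → L at (0,11); v=(2,-3)
5. t=11/3 → B at (22/3,0); v=(2,3)
6. t=7/3 → R at (12,7); v=(-2,3)

Final position: (12,7)
Wall sequence: RBTLBR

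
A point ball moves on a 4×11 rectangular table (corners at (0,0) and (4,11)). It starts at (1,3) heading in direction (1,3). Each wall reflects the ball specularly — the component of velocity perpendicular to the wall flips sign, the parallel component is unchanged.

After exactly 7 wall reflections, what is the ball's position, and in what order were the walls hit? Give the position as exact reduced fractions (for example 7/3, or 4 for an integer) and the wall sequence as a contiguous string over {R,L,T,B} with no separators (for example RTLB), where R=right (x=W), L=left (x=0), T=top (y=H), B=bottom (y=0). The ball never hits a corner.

Final position: (4/3,0)
Wall sequence: TRBLTRB

1. t=8/3 → T at (11/3,11); v=(1,-3)
2. t=1/3 → R at (4,10); v=(-1,-3)
3. t=10/3 → B at (2/3,0); v=(-1,3)
4. t=2/3 → L at (0,2); v=(1,3)
5. t=3 → T at (3,11); v=(1,-3)
6. t=1 → R at (4,8); v=(-1,-3)
7. t=8/3 → B at (4/3,0); v=(-1,3)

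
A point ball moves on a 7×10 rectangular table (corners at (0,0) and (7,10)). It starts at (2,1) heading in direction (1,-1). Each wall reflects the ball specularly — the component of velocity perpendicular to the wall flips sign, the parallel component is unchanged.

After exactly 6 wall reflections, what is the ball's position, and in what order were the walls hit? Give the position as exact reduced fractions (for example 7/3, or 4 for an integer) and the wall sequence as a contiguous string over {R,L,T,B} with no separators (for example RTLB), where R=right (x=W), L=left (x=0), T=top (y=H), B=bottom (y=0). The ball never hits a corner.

1. t=1 → B at (3,0); v=(1,1)
2. t=4 → R at (7,4); v=(-1,1)
3. t=6 → T at (1,10); v=(-1,-1)
4. t=1 → L at (0,9); v=(1,-1)
5. t=7 → R at (7,2); v=(-1,-1)
6. t=2 → B at (5,0); v=(-1,1)

Final position: (5,0)
Wall sequence: BRTLRB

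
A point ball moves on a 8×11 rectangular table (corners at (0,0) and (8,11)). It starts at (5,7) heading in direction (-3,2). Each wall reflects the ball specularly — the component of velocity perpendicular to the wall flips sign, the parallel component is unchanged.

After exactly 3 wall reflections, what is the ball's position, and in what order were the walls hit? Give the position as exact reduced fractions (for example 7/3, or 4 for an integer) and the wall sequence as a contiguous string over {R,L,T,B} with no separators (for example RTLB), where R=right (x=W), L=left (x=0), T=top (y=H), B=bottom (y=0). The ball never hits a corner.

Final position: (8,19/3)
Wall sequence: LTR

1. t=5/3 → L at (0,31/3); v=(3,2)
2. t=1/3 → T at (1,11); v=(3,-2)
3. t=7/3 → R at (8,19/3); v=(-3,-2)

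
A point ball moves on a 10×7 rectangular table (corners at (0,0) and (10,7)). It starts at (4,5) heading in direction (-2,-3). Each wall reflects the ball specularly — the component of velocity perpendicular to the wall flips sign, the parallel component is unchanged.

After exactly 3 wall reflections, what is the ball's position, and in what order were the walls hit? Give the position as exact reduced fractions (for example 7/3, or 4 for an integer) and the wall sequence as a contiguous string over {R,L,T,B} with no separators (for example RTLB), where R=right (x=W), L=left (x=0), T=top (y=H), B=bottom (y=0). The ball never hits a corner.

1. t=5/3 → B at (2/3,0); v=(-2,3)
2. t=1/3 → L at (0,1); v=(2,3)
3. t=2 → T at (4,7); v=(2,-3)

Final position: (4,7)
Wall sequence: BLT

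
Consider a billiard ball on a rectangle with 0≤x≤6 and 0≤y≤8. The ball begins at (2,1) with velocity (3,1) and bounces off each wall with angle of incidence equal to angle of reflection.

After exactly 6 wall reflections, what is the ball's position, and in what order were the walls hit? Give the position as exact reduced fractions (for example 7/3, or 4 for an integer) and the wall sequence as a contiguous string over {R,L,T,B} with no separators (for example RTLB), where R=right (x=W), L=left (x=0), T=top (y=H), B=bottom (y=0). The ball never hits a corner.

1. t=4/3 → R at (6,7/3); v=(-3,1)
2. t=2 → L at (0,13/3); v=(3,1)
3. t=2 → R at (6,19/3); v=(-3,1)
4. t=5/3 → T at (1,8); v=(-3,-1)
5. t=1/3 → L at (0,23/3); v=(3,-1)
6. t=2 → R at (6,17/3); v=(-3,-1)

Final position: (6,17/3)
Wall sequence: RLRTLR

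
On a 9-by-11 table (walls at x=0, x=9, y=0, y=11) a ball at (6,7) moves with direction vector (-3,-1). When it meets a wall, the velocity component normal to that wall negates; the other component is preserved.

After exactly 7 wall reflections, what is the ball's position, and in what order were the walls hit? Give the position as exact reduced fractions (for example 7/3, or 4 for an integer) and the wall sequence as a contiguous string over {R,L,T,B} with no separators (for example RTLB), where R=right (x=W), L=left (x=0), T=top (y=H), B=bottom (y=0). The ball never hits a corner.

1. t=2 → L at (0,5); v=(3,-1)
2. t=3 → R at (9,2); v=(-3,-1)
3. t=2 → B at (3,0); v=(-3,1)
4. t=1 → L at (0,1); v=(3,1)
5. t=3 → R at (9,4); v=(-3,1)
6. t=3 → L at (0,7); v=(3,1)
7. t=3 → R at (9,10); v=(-3,1)

Final position: (9,10)
Wall sequence: LRBLRLR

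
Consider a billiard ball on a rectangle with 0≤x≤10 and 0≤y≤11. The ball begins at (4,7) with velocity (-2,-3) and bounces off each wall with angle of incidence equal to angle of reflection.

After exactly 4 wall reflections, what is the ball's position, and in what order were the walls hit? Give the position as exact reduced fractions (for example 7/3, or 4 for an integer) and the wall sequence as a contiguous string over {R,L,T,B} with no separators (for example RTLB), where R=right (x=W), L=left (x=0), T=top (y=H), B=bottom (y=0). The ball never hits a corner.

Final position: (10,8)
Wall sequence: LBTR

1. t=2 → L at (0,1); v=(2,-3)
2. t=1/3 → B at (2/3,0); v=(2,3)
3. t=11/3 → T at (8,11); v=(2,-3)
4. t=1 → R at (10,8); v=(-2,-3)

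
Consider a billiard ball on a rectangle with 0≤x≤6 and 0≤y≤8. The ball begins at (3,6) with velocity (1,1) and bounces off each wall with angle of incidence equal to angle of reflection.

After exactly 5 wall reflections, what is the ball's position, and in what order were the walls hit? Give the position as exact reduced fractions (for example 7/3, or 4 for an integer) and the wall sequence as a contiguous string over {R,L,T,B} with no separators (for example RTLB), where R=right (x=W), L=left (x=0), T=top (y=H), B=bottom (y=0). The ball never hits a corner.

Final position: (6,5)
Wall sequence: TRLBR

1. t=2 → T at (5,8); v=(1,-1)
2. t=1 → R at (6,7); v=(-1,-1)
3. t=6 → L at (0,1); v=(1,-1)
4. t=1 → B at (1,0); v=(1,1)
5. t=5 → R at (6,5); v=(-1,1)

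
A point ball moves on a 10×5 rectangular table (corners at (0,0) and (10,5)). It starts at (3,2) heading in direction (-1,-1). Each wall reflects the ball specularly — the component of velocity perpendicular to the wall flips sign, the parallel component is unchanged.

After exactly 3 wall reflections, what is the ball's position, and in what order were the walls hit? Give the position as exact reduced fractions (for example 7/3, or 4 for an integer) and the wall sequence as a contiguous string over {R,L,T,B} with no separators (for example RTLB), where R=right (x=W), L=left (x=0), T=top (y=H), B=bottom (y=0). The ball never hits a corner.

Final position: (4,5)
Wall sequence: BLT

1. t=2 → B at (1,0); v=(-1,1)
2. t=1 → L at (0,1); v=(1,1)
3. t=4 → T at (4,5); v=(1,-1)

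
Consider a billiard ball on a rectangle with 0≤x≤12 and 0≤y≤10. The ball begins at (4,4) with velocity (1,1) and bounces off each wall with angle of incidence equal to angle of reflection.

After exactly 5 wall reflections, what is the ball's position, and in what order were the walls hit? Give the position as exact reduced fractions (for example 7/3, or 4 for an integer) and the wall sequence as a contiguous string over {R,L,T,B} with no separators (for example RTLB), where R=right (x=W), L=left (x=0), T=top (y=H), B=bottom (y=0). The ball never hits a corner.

Final position: (6,10)
Wall sequence: TRBLT

1. t=6 → T at (10,10); v=(1,-1)
2. t=2 → R at (12,8); v=(-1,-1)
3. t=8 → B at (4,0); v=(-1,1)
4. t=4 → L at (0,4); v=(1,1)
5. t=6 → T at (6,10); v=(1,-1)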